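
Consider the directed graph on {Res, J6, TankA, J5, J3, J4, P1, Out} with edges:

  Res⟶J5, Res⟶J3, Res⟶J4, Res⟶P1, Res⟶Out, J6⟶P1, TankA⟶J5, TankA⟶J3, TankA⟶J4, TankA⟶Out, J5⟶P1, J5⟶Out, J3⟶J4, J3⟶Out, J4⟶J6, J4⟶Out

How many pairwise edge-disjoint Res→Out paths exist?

4

Assign every edge capacity 1; by Menger, the answer equals the max flow.
Path Res→Out (+1); total 1.
Path Res→J5→Out (+1); total 2.
Path Res→J3→Out (+1); total 3.
Path Res→J4→Out (+1); total 4.
No residual Res→Out path; max flow = 4.
Certifying cut of size 4: {Res→J3, Res→J4, Res→J5, Res→Out}.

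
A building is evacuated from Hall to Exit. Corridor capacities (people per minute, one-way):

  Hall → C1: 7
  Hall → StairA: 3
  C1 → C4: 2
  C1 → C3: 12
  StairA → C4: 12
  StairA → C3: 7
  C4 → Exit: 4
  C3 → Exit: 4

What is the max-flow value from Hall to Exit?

8

Augment Hall→C1→C4→Exit: bottleneck 2, flow now 2.
Augment Hall→C1→C3→Exit: bottleneck 4, flow now 6.
Augment Hall→StairA→C4→Exit: bottleneck 2, flow now 8.
No augmenting path remains; maximum flow = 8.
In the residual graph, reachable from Hall: {Hall, C1, StairA, C4, C3}.
Min-cut edges: C4→Exit (4), C3→Exit (4); capacity 4 + 4 = 8.
This cut is saturated, so no flow can exceed 8.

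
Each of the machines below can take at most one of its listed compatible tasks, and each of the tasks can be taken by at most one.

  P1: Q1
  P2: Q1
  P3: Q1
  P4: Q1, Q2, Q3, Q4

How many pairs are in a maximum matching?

Unit-capacity flow: source→left, listed edges, right→sink; max matching = max flow.
Augmenting path P1→Q1 (+1); matched 1.
Augmenting path P4→Q2 (+1); matched 2.
No augmenting path remains; maximum matching = 2.
König certificate: {P4, Q1} is a vertex cover of size 2 (every listed pair touches it), so no matching can be larger.

2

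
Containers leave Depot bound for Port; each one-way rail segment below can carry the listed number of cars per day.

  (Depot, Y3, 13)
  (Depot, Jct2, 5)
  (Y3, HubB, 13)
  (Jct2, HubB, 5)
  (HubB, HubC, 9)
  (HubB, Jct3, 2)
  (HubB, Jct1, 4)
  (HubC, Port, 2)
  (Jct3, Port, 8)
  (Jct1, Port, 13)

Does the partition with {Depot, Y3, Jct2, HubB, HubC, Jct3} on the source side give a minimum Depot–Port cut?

Given cut capacity: 4 + 2 + 8 = 14.
Augment Depot→Y3→HubB→HubC→Port: bottleneck 2, flow now 2.
Augment Depot→Y3→HubB→Jct3→Port: bottleneck 2, flow now 4.
Augment Depot→Y3→HubB→Jct1→Port: bottleneck 4, flow now 8.
No augmenting path remains; maximum flow = 8.
In the residual graph, reachable from Depot: {Depot, Y3, Jct2, HubB, HubC}.
Min-cut edges: HubB→Jct3 (2), HubB→Jct1 (4), HubC→Port (2); capacity 2 + 4 + 2 = 8.
Cut capacity 14 exceeds the max flow 8, so it is not minimum.

No — its capacity is 14, but the minimum cut has capacity 8.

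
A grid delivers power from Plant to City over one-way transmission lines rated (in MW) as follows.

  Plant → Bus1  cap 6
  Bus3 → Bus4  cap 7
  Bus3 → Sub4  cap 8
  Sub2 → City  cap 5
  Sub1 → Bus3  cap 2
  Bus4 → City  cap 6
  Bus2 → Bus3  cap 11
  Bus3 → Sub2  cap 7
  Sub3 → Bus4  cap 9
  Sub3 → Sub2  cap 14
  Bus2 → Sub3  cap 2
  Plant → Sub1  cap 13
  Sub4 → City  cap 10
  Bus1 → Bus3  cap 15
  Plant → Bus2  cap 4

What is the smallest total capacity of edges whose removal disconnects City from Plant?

12

Augment Plant→Sub1→Bus3→Sub2→City: bottleneck 2, flow now 2.
Augment Plant→Bus2→Sub3→Sub2→City: bottleneck 2, flow now 4.
Augment Plant→Bus2→Bus3→Sub2→City: bottleneck 1, flow now 5.
Augment Plant→Bus2→Bus3→Bus4→City: bottleneck 1, flow now 6.
Augment Plant→Bus1→Bus3→Bus4→City: bottleneck 5, flow now 11.
Augment Plant→Bus1→Bus3→Sub4→City: bottleneck 1, flow now 12.
No augmenting path remains; maximum flow = 12.
By max-flow min-cut, the minimum cut capacity equals the max flow.
In the residual graph, reachable from Plant: {Plant, Sub1}.
Min-cut edges: Plant→Bus2 (4), Plant→Bus1 (6), Sub1→Bus3 (2); capacity 4 + 6 + 2 = 12.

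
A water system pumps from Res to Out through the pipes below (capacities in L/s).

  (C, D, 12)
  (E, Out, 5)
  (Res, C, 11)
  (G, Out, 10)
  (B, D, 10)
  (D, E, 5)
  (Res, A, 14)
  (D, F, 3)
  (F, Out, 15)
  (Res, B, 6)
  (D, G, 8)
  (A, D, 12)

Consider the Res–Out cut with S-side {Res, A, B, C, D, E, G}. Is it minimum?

Given cut capacity: 3 + 5 + 10 = 18.
Augment Res→A→D→E→Out: bottleneck 5, flow now 5.
Augment Res→A→D→F→Out: bottleneck 3, flow now 8.
Augment Res→A→D→G→Out: bottleneck 4, flow now 12.
Augment Res→B→D→G→Out: bottleneck 4, flow now 16.
No augmenting path remains; maximum flow = 16.
In the residual graph, reachable from Res: {Res, A, B, C, D}.
Min-cut edges: D→E (5), D→F (3), D→G (8); capacity 5 + 3 + 8 = 16.
Cut capacity 18 exceeds the max flow 16, so it is not minimum.

No — its capacity is 18, but the minimum cut has capacity 16.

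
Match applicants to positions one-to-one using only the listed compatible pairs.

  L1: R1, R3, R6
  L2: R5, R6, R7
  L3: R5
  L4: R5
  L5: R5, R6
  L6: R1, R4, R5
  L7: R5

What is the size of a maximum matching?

Unit-capacity flow: source→left, listed edges, right→sink; max matching = max flow.
Augmenting path L1→R1 (+1); matched 1.
Augmenting path L2→R5 (+1); matched 2.
Augmenting path L5→R6 (+1); matched 3.
Augmenting path L6→R4 (+1); matched 4.
Augmenting path L3→R5→L2→R7 (+1); matched 5.
No augmenting path remains; maximum matching = 5.
König certificate: {L1, L2, L5, L6, R5} is a vertex cover of size 5 (every listed pair touches it), so no matching can be larger.

5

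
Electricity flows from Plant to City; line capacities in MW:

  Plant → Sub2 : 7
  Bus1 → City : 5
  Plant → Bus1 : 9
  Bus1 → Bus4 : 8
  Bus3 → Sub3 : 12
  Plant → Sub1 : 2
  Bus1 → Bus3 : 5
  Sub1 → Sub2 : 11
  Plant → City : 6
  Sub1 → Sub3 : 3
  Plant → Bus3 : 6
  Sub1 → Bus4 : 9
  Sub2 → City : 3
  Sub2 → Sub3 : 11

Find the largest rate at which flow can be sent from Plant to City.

Augment Plant→City: bottleneck 6, flow now 6.
Augment Plant→Sub2→City: bottleneck 3, flow now 9.
Augment Plant→Bus1→City: bottleneck 5, flow now 14.
No augmenting path remains; maximum flow = 14.
In the residual graph, reachable from Plant: {Plant, Sub1, Sub2, Bus1, Bus4, Bus3, Sub3}.
Min-cut edges: Plant→City (6), Sub2→City (3), Bus1→City (5); capacity 6 + 3 + 5 = 14.
This cut is saturated, so no flow can exceed 14.

14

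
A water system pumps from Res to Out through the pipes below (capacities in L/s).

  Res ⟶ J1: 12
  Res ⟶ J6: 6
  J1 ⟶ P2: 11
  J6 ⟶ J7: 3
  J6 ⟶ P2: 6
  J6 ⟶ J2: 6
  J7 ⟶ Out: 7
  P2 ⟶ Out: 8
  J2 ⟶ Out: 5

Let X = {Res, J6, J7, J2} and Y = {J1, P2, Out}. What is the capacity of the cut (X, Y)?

30

Edges leaving {Res, J6, J7, J2}: Res→J1 (12), J6→P2 (6), J7→Out (7), J2→Out (5).
Cut capacity = 12 + 6 + 7 + 5 = 30.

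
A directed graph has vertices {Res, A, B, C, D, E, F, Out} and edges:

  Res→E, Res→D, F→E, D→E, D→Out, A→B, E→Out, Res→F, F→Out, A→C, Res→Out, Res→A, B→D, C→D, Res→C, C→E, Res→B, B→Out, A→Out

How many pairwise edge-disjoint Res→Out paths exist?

Assign every edge capacity 1; by Menger, the answer equals the max flow.
Path Res→Out (+1); total 1.
Path Res→A→Out (+1); total 2.
Path Res→B→Out (+1); total 3.
Path Res→D→Out (+1); total 4.
Path Res→E→Out (+1); total 5.
Path Res→F→Out (+1); total 6.
No residual Res→Out path; max flow = 6.
Certifying cut of size 6: {D→Out, E→Out, Res→A, Res→B, Res→F, Res→Out}.

6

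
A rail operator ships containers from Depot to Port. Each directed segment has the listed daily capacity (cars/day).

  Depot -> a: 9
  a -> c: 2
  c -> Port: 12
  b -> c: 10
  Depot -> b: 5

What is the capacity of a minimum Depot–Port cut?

Augment Depot→a→c→Port: bottleneck 2, flow now 2.
Augment Depot→b→c→Port: bottleneck 5, flow now 7.
No augmenting path remains; maximum flow = 7.
By max-flow min-cut, the minimum cut capacity equals the max flow.
In the residual graph, reachable from Depot: {Depot, a}.
Min-cut edges: Depot→b (5), a→c (2); capacity 5 + 2 = 7.

7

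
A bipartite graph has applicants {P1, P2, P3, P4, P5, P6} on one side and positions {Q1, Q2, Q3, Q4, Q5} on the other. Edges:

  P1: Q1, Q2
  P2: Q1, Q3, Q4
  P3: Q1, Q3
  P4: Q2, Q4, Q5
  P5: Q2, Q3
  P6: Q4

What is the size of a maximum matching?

Unit-capacity flow: source→left, listed edges, right→sink; max matching = max flow.
Augmenting path P1→Q1 (+1); matched 1.
Augmenting path P2→Q3 (+1); matched 2.
Augmenting path P4→Q2 (+1); matched 3.
Augmenting path P6→Q4 (+1); matched 4.
Augmenting path P5→Q2→P4→Q5 (+1); matched 5.
No augmenting path remains; maximum matching = 5.
König certificate: {P4, Q1, Q2, Q3, Q4} is a vertex cover of size 5 (every listed pair touches it), so no matching can be larger.

5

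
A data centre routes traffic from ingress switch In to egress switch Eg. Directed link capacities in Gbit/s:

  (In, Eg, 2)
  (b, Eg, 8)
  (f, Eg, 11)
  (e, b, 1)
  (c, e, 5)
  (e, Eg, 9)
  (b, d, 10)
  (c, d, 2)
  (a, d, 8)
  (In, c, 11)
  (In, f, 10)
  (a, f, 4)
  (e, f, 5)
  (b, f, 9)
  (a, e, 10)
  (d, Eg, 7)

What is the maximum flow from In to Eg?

19

Augment In→Eg: bottleneck 2, flow now 2.
Augment In→f→Eg: bottleneck 10, flow now 12.
Augment In→c→d→Eg: bottleneck 2, flow now 14.
Augment In→c→e→Eg: bottleneck 5, flow now 19.
No augmenting path remains; maximum flow = 19.
In the residual graph, reachable from In: {In, c}.
Min-cut edges: In→f (10), In→Eg (2), c→d (2), c→e (5); capacity 10 + 2 + 2 + 5 = 19.
This cut is saturated, so no flow can exceed 19.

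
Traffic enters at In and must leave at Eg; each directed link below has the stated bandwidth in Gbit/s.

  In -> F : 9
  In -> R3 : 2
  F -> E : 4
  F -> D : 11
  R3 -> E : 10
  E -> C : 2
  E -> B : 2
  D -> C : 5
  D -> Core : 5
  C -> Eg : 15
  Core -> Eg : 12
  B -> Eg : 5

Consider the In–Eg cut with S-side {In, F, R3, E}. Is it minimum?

No — its capacity is 15, but the minimum cut has capacity 11.

Given cut capacity: 11 + 2 + 2 = 15.
Augment In→F→E→C→Eg: bottleneck 2, flow now 2.
Augment In→F→E→B→Eg: bottleneck 2, flow now 4.
Augment In→F→D→C→Eg: bottleneck 5, flow now 9.
Augment In→R3→E→F→D→Core→Eg: bottleneck 2, flow now 11. (uses reverse residual edge)
No augmenting path remains; maximum flow = 11.
In the residual graph, reachable from In: {In}.
Min-cut edges: In→F (9), In→R3 (2); capacity 9 + 2 = 11.
Cut capacity 15 exceeds the max flow 11, so it is not minimum.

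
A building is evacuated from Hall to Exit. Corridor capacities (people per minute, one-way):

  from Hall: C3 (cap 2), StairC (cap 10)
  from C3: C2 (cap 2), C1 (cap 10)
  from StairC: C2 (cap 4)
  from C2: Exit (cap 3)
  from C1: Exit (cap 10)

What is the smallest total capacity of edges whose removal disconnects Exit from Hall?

5

Augment Hall→C3→C2→Exit: bottleneck 2, flow now 2.
Augment Hall→StairC→C2→Exit: bottleneck 1, flow now 3.
Augment Hall→StairC→C2→C3→C1→Exit: bottleneck 2, flow now 5. (uses reverse residual edge)
No augmenting path remains; maximum flow = 5.
By max-flow min-cut, the minimum cut capacity equals the max flow.
In the residual graph, reachable from Hall: {Hall, StairC, C2}.
Min-cut edges: Hall→C3 (2), C2→Exit (3); capacity 2 + 3 = 5.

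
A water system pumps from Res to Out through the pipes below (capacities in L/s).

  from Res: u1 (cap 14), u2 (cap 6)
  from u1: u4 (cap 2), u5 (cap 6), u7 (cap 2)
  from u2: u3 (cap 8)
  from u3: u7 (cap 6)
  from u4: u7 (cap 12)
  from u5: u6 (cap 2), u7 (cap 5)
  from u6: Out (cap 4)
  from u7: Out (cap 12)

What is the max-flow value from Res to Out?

14

Augment Res→u1→u7→Out: bottleneck 2, flow now 2.
Augment Res→u1→u4→u7→Out: bottleneck 2, flow now 4.
Augment Res→u1→u5→u6→Out: bottleneck 2, flow now 6.
Augment Res→u1→u5→u7→Out: bottleneck 4, flow now 10.
Augment Res→u2→u3→u7→Out: bottleneck 4, flow now 14.
No augmenting path remains; maximum flow = 14.
In the residual graph, reachable from Res: {Res, u1, u2, u3, u4, u5, u7}.
Min-cut edges: u5→u6 (2), u7→Out (12); capacity 2 + 12 = 14.
This cut is saturated, so no flow can exceed 14.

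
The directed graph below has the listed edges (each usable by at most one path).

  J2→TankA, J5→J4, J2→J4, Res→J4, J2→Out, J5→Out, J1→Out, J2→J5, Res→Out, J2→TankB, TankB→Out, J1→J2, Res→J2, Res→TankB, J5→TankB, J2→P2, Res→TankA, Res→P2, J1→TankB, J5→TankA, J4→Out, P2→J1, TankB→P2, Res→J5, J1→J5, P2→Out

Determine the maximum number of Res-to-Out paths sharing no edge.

Assign every edge capacity 1; by Menger, the answer equals the max flow.
Path Res→Out (+1); total 1.
Path Res→J2→Out (+1); total 2.
Path Res→J4→Out (+1); total 3.
Path Res→J5→Out (+1); total 4.
Path Res→TankB→Out (+1); total 5.
Path Res→P2→Out (+1); total 6.
No residual Res→Out path; max flow = 6.
Certifying cut of size 6: {Res→J2, Res→J4, Res→J5, Res→Out, Res→P2, Res→TankB}.

6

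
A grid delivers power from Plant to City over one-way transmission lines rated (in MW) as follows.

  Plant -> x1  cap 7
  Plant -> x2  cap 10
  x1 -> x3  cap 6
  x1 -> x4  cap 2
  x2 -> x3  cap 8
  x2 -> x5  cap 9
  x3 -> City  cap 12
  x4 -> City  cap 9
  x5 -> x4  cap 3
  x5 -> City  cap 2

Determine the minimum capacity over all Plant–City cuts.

17

Augment Plant→x1→x3→City: bottleneck 6, flow now 6.
Augment Plant→x1→x4→City: bottleneck 1, flow now 7.
Augment Plant→x2→x3→City: bottleneck 6, flow now 13.
Augment Plant→x2→x5→City: bottleneck 2, flow now 15.
Augment Plant→x2→x5→x4→City: bottleneck 2, flow now 17.
No augmenting path remains; maximum flow = 17.
By max-flow min-cut, the minimum cut capacity equals the max flow.
In the residual graph, reachable from Plant: {Plant}.
Min-cut edges: Plant→x1 (7), Plant→x2 (10); capacity 7 + 10 = 17.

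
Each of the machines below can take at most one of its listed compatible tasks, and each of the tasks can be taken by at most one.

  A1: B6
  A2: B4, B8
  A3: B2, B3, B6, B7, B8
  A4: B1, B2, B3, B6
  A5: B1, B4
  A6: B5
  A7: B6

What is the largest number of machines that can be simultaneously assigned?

Unit-capacity flow: source→left, listed edges, right→sink; max matching = max flow.
Augmenting path A1→B6 (+1); matched 1.
Augmenting path A2→B4 (+1); matched 2.
Augmenting path A3→B2 (+1); matched 3.
Augmenting path A4→B1 (+1); matched 4.
Augmenting path A6→B5 (+1); matched 5.
Augmenting path A5→B1→A4→B3 (+1); matched 6.
No augmenting path remains; maximum matching = 6.
König certificate: {A2, A3, A4, A5, A6, B6} is a vertex cover of size 6 (every listed pair touches it), so no matching can be larger.

6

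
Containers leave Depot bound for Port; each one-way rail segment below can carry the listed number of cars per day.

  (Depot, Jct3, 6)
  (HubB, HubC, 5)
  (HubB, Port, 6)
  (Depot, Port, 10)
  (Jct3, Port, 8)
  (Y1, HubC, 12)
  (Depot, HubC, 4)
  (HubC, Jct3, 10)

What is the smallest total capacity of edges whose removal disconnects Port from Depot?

Augment Depot→Port: bottleneck 10, flow now 10.
Augment Depot→Jct3→Port: bottleneck 6, flow now 16.
Augment Depot→HubC→Jct3→Port: bottleneck 2, flow now 18.
No augmenting path remains; maximum flow = 18.
By max-flow min-cut, the minimum cut capacity equals the max flow.
In the residual graph, reachable from Depot: {Depot, HubC, Jct3}.
Min-cut edges: Depot→Port (10), Jct3→Port (8); capacity 10 + 8 = 18.

18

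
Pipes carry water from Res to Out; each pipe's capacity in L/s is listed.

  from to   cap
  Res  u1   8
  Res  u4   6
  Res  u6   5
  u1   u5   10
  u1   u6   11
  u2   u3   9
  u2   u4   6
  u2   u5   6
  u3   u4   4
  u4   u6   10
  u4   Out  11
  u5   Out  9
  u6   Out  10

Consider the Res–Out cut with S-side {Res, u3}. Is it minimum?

No — its capacity is 23, but the minimum cut has capacity 19.

Given cut capacity: 8 + 6 + 5 + 4 = 23.
Augment Res→u4→Out: bottleneck 6, flow now 6.
Augment Res→u6→Out: bottleneck 5, flow now 11.
Augment Res→u1→u5→Out: bottleneck 8, flow now 19.
No augmenting path remains; maximum flow = 19.
In the residual graph, reachable from Res: {Res}.
Min-cut edges: Res→u1 (8), Res→u4 (6), Res→u6 (5); capacity 8 + 6 + 5 = 19.
Cut capacity 23 exceeds the max flow 19, so it is not minimum.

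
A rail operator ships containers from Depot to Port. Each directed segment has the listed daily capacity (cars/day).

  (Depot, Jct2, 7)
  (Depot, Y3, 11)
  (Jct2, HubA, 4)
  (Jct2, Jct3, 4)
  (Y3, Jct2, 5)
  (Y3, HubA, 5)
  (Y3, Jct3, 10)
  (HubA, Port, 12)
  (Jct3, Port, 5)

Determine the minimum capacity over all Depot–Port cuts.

14

Augment Depot→Jct2→HubA→Port: bottleneck 4, flow now 4.
Augment Depot→Jct2→Jct3→Port: bottleneck 3, flow now 7.
Augment Depot→Y3→HubA→Port: bottleneck 5, flow now 12.
Augment Depot→Y3→Jct3→Port: bottleneck 2, flow now 14.
No augmenting path remains; maximum flow = 14.
By max-flow min-cut, the minimum cut capacity equals the max flow.
In the residual graph, reachable from Depot: {Depot, Jct2, Y3, Jct3}.
Min-cut edges: Jct2→HubA (4), Y3→HubA (5), Jct3→Port (5); capacity 4 + 5 + 5 = 14.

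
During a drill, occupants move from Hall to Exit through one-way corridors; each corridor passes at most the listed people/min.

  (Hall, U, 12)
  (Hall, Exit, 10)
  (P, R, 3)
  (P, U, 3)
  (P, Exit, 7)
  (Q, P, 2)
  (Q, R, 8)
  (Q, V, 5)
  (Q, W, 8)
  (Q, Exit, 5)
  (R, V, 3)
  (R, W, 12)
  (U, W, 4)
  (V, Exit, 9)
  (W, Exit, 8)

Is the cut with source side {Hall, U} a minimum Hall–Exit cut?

Given cut capacity: 10 + 4 = 14.
Augment Hall→Exit: bottleneck 10, flow now 10.
Augment Hall→U→W→Exit: bottleneck 4, flow now 14.
No augmenting path remains; maximum flow = 14.
Cut capacity 14 equals the max flow, so it is a minimum cut.

Yes — it is a minimum cut (capacity 14).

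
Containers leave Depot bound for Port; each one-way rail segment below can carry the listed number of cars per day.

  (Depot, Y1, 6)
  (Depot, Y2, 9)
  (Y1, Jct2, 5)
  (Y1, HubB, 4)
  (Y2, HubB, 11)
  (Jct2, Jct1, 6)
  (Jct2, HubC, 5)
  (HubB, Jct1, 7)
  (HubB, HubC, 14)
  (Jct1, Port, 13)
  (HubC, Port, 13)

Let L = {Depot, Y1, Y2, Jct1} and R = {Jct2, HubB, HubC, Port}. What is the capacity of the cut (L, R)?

33

Edges leaving {Depot, Y1, Y2, Jct1}: Y1→Jct2 (5), Y1→HubB (4), Y2→HubB (11), Jct1→Port (13).
Cut capacity = 5 + 4 + 11 + 13 = 33.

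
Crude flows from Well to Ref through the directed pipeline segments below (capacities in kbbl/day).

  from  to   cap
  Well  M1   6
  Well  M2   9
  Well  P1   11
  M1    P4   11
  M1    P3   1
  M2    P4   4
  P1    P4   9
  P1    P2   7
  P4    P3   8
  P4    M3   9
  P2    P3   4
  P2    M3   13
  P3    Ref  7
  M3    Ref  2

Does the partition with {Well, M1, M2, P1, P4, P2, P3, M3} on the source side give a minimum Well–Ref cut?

Yes — it is a minimum cut (capacity 9).

Given cut capacity: 7 + 2 = 9.
Augment Well→M1→P3→Ref: bottleneck 1, flow now 1.
Augment Well→M1→P4→P3→Ref: bottleneck 5, flow now 6.
Augment Well→M2→P4→P3→Ref: bottleneck 1, flow now 7.
Augment Well→M2→P4→M3→Ref: bottleneck 2, flow now 9.
No augmenting path remains; maximum flow = 9.
Cut capacity 9 equals the max flow, so it is a minimum cut.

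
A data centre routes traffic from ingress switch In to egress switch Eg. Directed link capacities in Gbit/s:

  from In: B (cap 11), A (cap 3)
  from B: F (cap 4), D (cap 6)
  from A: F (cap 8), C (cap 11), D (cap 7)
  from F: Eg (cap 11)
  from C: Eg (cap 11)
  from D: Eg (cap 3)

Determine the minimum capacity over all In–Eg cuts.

Augment In→B→F→Eg: bottleneck 4, flow now 4.
Augment In→B→D→Eg: bottleneck 3, flow now 7.
Augment In→A→F→Eg: bottleneck 3, flow now 10.
No augmenting path remains; maximum flow = 10.
By max-flow min-cut, the minimum cut capacity equals the max flow.
In the residual graph, reachable from In: {In, B, D}.
Min-cut edges: In→A (3), B→F (4), D→Eg (3); capacity 3 + 4 + 3 = 10.

10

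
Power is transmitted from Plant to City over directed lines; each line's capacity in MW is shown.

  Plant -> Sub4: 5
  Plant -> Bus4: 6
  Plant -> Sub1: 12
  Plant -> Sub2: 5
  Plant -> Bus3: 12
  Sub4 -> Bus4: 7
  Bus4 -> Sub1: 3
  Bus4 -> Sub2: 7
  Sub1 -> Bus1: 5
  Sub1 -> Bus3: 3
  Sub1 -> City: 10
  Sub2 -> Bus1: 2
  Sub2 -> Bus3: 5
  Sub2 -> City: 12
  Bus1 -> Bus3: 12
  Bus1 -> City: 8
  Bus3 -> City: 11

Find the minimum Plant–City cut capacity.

38

Augment Plant→Sub1→City: bottleneck 10, flow now 10.
Augment Plant→Sub2→City: bottleneck 5, flow now 15.
Augment Plant→Bus3→City: bottleneck 11, flow now 26.
Augment Plant→Bus4→Sub2→City: bottleneck 6, flow now 32.
Augment Plant→Sub1→Bus1→City: bottleneck 2, flow now 34.
Augment Plant→Sub4→Bus4→Sub2→City: bottleneck 1, flow now 35.
Augment Plant→Sub4→Bus4→Sub1→Bus1→City: bottleneck 3, flow now 38.
No augmenting path remains; maximum flow = 38.
By max-flow min-cut, the minimum cut capacity equals the max flow.
In the residual graph, reachable from Plant: {Plant, Sub4, Bus4, Bus3}.
Min-cut edges: Plant→Sub1 (12), Plant→Sub2 (5), Bus4→Sub1 (3), Bus4→Sub2 (7), Bus3→City (11); capacity 12 + 5 + 3 + 7 + 11 = 38.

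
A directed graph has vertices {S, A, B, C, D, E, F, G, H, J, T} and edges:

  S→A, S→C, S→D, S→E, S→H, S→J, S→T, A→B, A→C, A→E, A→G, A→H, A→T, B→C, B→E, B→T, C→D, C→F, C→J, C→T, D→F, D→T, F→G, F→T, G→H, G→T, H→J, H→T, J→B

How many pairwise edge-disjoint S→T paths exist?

Assign every edge capacity 1; by Menger, the answer equals the max flow.
Path S→T (+1); total 1.
Path S→A→T (+1); total 2.
Path S→C→T (+1); total 3.
Path S→D→T (+1); total 4.
Path S→H→T (+1); total 5.
Path S→J→B→T (+1); total 6.
No residual S→T path; max flow = 6.
Certifying cut of size 6: {S→A, S→C, S→D, S→H, S→J, S→T}.

6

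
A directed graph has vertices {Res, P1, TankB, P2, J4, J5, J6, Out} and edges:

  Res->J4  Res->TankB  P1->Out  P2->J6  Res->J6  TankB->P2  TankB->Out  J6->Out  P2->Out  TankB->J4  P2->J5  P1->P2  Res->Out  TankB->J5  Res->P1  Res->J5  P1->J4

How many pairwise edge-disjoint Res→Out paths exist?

Assign every edge capacity 1; by Menger, the answer equals the max flow.
Path Res→Out (+1); total 1.
Path Res→P1→Out (+1); total 2.
Path Res→TankB→Out (+1); total 3.
Path Res→J6→Out (+1); total 4.
No residual Res→Out path; max flow = 4.
Certifying cut of size 4: {Res→J6, Res→Out, Res→P1, Res→TankB}.

4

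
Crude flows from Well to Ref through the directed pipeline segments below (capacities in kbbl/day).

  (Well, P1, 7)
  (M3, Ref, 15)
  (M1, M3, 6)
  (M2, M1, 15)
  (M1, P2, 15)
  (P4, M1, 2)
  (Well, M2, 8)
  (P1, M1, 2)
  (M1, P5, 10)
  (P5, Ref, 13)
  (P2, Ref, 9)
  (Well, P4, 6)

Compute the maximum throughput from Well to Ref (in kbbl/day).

12

Augment Well→P4→M1→P2→Ref: bottleneck 2, flow now 2.
Augment Well→M2→M1→P2→Ref: bottleneck 7, flow now 9.
Augment Well→M2→M1→M3→Ref: bottleneck 1, flow now 10.
Augment Well→P1→M1→M3→Ref: bottleneck 2, flow now 12.
No augmenting path remains; maximum flow = 12.
In the residual graph, reachable from Well: {Well, P4, P1}.
Min-cut edges: Well→M2 (8), P4→M1 (2), P1→M1 (2); capacity 8 + 2 + 2 = 12.
This cut is saturated, so no flow can exceed 12.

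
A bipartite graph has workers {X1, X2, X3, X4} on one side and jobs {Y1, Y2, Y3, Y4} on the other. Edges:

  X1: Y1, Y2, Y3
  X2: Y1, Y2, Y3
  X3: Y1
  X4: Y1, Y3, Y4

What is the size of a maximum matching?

Unit-capacity flow: source→left, listed edges, right→sink; max matching = max flow.
Augmenting path X1→Y1 (+1); matched 1.
Augmenting path X2→Y2 (+1); matched 2.
Augmenting path X4→Y3 (+1); matched 3.
Augmenting path X3→Y1→X1→Y3→X4→Y4 (+1); matched 4.
No augmenting path remains; maximum matching = 4.
König certificate: {X1, X2, X3, X4} is a vertex cover of size 4 (every listed pair touches it), so no matching can be larger.

4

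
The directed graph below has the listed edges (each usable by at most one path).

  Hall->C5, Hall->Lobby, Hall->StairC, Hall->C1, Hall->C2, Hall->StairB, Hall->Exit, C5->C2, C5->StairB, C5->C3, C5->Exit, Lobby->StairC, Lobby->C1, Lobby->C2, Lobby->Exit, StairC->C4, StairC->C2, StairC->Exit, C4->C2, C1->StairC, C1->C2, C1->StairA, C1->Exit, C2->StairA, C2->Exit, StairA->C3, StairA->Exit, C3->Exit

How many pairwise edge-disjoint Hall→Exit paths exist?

Assign every edge capacity 1; by Menger, the answer equals the max flow.
Path Hall→Exit (+1); total 1.
Path Hall→C5→Exit (+1); total 2.
Path Hall→Lobby→Exit (+1); total 3.
Path Hall→StairC→Exit (+1); total 4.
Path Hall→C1→Exit (+1); total 5.
Path Hall→C2→Exit (+1); total 6.
No residual Hall→Exit path; max flow = 6.
Certifying cut of size 6: {Hall→C1, Hall→C2, Hall→C5, Hall→Exit, Hall→Lobby, Hall→StairC}.

6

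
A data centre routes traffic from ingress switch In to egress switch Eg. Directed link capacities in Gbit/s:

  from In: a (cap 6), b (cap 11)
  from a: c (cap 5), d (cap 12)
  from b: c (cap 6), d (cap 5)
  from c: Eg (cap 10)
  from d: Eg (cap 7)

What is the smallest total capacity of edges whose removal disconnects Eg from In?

17

Augment In→a→c→Eg: bottleneck 5, flow now 5.
Augment In→a→d→Eg: bottleneck 1, flow now 6.
Augment In→b→c→Eg: bottleneck 5, flow now 11.
Augment In→b→d→Eg: bottleneck 5, flow now 16.
Augment In→b→c→a→d→Eg: bottleneck 1, flow now 17. (uses reverse residual edge)
No augmenting path remains; maximum flow = 17.
By max-flow min-cut, the minimum cut capacity equals the max flow.
In the residual graph, reachable from In: {In}.
Min-cut edges: In→a (6), In→b (11); capacity 6 + 11 = 17.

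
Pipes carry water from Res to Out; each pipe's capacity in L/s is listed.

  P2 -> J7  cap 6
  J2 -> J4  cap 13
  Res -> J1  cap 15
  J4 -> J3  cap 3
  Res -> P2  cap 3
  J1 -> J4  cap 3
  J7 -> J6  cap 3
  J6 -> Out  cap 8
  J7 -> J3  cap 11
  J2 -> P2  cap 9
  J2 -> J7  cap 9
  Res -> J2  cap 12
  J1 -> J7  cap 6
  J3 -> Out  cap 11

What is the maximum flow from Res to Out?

14

Augment Res→J2→J4→J3→Out: bottleneck 3, flow now 3.
Augment Res→J2→J7→J6→Out: bottleneck 3, flow now 6.
Augment Res→J2→J7→J3→Out: bottleneck 6, flow now 12.
Augment Res→J1→J7→J3→Out: bottleneck 2, flow now 14.
No augmenting path remains; maximum flow = 14.
In the residual graph, reachable from Res: {Res, J2, J1, P2, J4, J7, J3}.
Min-cut edges: J7→J6 (3), J3→Out (11); capacity 3 + 11 = 14.
This cut is saturated, so no flow can exceed 14.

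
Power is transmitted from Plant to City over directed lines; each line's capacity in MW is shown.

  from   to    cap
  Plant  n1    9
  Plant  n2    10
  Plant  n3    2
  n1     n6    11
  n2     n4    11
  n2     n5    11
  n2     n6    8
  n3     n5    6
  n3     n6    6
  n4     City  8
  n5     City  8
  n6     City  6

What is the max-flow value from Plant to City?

18

Augment Plant→n1→n6→City: bottleneck 6, flow now 6.
Augment Plant→n2→n4→City: bottleneck 8, flow now 14.
Augment Plant→n2→n5→City: bottleneck 2, flow now 16.
Augment Plant→n3→n5→City: bottleneck 2, flow now 18.
No augmenting path remains; maximum flow = 18.
In the residual graph, reachable from Plant: {Plant, n1, n6}.
Min-cut edges: Plant→n2 (10), Plant→n3 (2), n6→City (6); capacity 10 + 2 + 6 = 18.
This cut is saturated, so no flow can exceed 18.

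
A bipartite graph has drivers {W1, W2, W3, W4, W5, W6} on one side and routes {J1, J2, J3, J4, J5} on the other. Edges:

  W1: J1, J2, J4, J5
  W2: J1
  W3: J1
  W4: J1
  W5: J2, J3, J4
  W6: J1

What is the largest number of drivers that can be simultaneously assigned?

3

Unit-capacity flow: source→left, listed edges, right→sink; max matching = max flow.
Augmenting path W1→J1 (+1); matched 1.
Augmenting path W5→J2 (+1); matched 2.
Augmenting path W2→J1→W1→J4 (+1); matched 3.
No augmenting path remains; maximum matching = 3.
König certificate: {W1, W5, J1} is a vertex cover of size 3 (every listed pair touches it), so no matching can be larger.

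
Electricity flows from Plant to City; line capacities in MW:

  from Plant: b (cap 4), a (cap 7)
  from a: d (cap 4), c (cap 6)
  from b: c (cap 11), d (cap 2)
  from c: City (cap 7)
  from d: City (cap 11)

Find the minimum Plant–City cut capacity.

11

Augment Plant→a→c→City: bottleneck 6, flow now 6.
Augment Plant→a→d→City: bottleneck 1, flow now 7.
Augment Plant→b→c→City: bottleneck 1, flow now 8.
Augment Plant→b→d→City: bottleneck 2, flow now 10.
Augment Plant→b→c→a→d→City: bottleneck 1, flow now 11. (uses reverse residual edge)
No augmenting path remains; maximum flow = 11.
By max-flow min-cut, the minimum cut capacity equals the max flow.
In the residual graph, reachable from Plant: {Plant}.
Min-cut edges: Plant→a (7), Plant→b (4); capacity 7 + 4 = 11.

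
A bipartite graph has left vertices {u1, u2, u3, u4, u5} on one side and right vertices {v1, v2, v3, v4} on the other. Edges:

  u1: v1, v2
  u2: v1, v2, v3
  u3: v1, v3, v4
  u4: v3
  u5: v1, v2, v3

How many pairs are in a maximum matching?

Unit-capacity flow: source→left, listed edges, right→sink; max matching = max flow.
Augmenting path u1→v1 (+1); matched 1.
Augmenting path u2→v2 (+1); matched 2.
Augmenting path u3→v3 (+1); matched 3.
Augmenting path u4→v3→u3→v4 (+1); matched 4.
No augmenting path remains; maximum matching = 4.
König certificate: {u3, v1, v2, v3} is a vertex cover of size 4 (every listed pair touches it), so no matching can be larger.

4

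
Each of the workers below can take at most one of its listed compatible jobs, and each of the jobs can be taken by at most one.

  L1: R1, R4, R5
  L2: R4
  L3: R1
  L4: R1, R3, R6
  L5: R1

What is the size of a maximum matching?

Unit-capacity flow: source→left, listed edges, right→sink; max matching = max flow.
Augmenting path L1→R1 (+1); matched 1.
Augmenting path L2→R4 (+1); matched 2.
Augmenting path L4→R3 (+1); matched 3.
Augmenting path L3→R1→L1→R5 (+1); matched 4.
No augmenting path remains; maximum matching = 4.
König certificate: {L1, L2, L4, R1} is a vertex cover of size 4 (every listed pair touches it), so no matching can be larger.

4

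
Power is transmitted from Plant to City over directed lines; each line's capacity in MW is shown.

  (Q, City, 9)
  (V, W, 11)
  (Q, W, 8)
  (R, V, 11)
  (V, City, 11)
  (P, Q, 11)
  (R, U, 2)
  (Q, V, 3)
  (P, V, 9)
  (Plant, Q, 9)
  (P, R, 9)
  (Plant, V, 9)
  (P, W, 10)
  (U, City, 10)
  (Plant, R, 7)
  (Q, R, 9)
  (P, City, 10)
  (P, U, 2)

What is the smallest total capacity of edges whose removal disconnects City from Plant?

Augment Plant→Q→City: bottleneck 9, flow now 9.
Augment Plant→V→City: bottleneck 9, flow now 18.
Augment Plant→R→U→City: bottleneck 2, flow now 20.
Augment Plant→R→V→City: bottleneck 2, flow now 22.
No augmenting path remains; maximum flow = 22.
By max-flow min-cut, the minimum cut capacity equals the max flow.
In the residual graph, reachable from Plant: {Plant, R, V, W}.
Min-cut edges: Plant→Q (9), R→U (2), V→City (11); capacity 9 + 2 + 11 = 22.

22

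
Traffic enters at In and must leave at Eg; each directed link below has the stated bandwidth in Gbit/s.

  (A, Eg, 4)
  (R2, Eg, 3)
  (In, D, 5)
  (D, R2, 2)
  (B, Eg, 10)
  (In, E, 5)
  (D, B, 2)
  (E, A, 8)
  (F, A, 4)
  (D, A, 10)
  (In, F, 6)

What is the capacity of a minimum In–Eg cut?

Augment In→D→A→Eg: bottleneck 4, flow now 4.
Augment In→D→B→Eg: bottleneck 1, flow now 5.
Augment In→E→A→D→B→Eg: bottleneck 1, flow now 6. (uses reverse residual edge)
Augment In→E→A→D→R2→Eg: bottleneck 2, flow now 8. (uses reverse residual edge)
No augmenting path remains; maximum flow = 8.
By max-flow min-cut, the minimum cut capacity equals the max flow.
In the residual graph, reachable from In: {In, D, E, F, A}.
Min-cut edges: D→B (2), D→R2 (2), A→Eg (4); capacity 2 + 2 + 4 = 8.

8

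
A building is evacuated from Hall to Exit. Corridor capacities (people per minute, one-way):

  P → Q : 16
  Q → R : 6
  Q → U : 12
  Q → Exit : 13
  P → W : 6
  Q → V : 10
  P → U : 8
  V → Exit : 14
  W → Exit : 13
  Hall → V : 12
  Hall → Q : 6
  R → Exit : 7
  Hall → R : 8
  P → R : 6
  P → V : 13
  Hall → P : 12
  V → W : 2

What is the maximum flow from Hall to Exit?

37

Augment Hall→Q→Exit: bottleneck 6, flow now 6.
Augment Hall→R→Exit: bottleneck 7, flow now 13.
Augment Hall→V→Exit: bottleneck 12, flow now 25.
Augment Hall→P→Q→Exit: bottleneck 7, flow now 32.
Augment Hall→P→V→Exit: bottleneck 2, flow now 34.
Augment Hall→P→W→Exit: bottleneck 3, flow now 37.
No augmenting path remains; maximum flow = 37.
In the residual graph, reachable from Hall: {Hall, R}.
Min-cut edges: Hall→P (12), Hall→Q (6), Hall→V (12), R→Exit (7); capacity 12 + 6 + 12 + 7 = 37.
This cut is saturated, so no flow can exceed 37.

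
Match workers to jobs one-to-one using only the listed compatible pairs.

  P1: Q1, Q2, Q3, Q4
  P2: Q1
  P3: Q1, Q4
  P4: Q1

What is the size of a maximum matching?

Unit-capacity flow: source→left, listed edges, right→sink; max matching = max flow.
Augmenting path P1→Q1 (+1); matched 1.
Augmenting path P3→Q4 (+1); matched 2.
Augmenting path P2→Q1→P1→Q2 (+1); matched 3.
No augmenting path remains; maximum matching = 3.
König certificate: {P1, P3, Q1} is a vertex cover of size 3 (every listed pair touches it), so no matching can be larger.

3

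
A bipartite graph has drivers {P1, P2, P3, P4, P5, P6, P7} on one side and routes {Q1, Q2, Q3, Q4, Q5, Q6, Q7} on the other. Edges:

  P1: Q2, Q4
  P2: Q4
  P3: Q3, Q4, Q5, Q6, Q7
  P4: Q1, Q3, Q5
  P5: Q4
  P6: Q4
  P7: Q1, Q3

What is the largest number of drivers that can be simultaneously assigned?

5

Unit-capacity flow: source→left, listed edges, right→sink; max matching = max flow.
Augmenting path P1→Q2 (+1); matched 1.
Augmenting path P2→Q4 (+1); matched 2.
Augmenting path P3→Q3 (+1); matched 3.
Augmenting path P4→Q1 (+1); matched 4.
Augmenting path P7→Q1→P4→Q5 (+1); matched 5.
No augmenting path remains; maximum matching = 5.
König certificate: {P1, P3, P4, P7, Q4} is a vertex cover of size 5 (every listed pair touches it), so no matching can be larger.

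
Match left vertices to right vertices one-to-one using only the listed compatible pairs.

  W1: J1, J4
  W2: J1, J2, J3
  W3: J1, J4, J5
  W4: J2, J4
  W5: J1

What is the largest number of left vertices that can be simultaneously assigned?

Unit-capacity flow: source→left, listed edges, right→sink; max matching = max flow.
Augmenting path W1→J1 (+1); matched 1.
Augmenting path W2→J2 (+1); matched 2.
Augmenting path W3→J4 (+1); matched 3.
Augmenting path W4→J2→W2→J3 (+1); matched 4.
Augmenting path W5→J1→W1→J4→W3→J5 (+1); matched 5.
No augmenting path remains; maximum matching = 5.
König certificate: {W1, W2, W3, W4, W5} is a vertex cover of size 5 (every listed pair touches it), so no matching can be larger.

5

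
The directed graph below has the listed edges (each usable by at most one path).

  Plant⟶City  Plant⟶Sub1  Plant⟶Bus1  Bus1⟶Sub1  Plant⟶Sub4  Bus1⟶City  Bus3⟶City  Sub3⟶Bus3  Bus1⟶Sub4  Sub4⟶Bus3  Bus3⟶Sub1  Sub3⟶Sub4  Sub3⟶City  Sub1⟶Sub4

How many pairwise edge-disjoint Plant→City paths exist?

Assign every edge capacity 1; by Menger, the answer equals the max flow.
Path Plant→City (+1); total 1.
Path Plant→Bus1→City (+1); total 2.
Path Plant→Sub4→Bus3→City (+1); total 3.
No residual Plant→City path; max flow = 3.
Certifying cut of size 3: {Plant→Bus1, Plant→City, Sub4→Bus3}.

3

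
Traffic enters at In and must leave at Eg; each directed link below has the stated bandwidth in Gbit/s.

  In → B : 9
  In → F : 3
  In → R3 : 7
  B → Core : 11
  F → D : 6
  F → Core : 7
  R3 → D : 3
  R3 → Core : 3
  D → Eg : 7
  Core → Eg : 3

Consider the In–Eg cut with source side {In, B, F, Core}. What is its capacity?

Edges leaving {In, B, F, Core}: In→R3 (7), F→D (6), Core→Eg (3).
Cut capacity = 7 + 6 + 3 = 16.

16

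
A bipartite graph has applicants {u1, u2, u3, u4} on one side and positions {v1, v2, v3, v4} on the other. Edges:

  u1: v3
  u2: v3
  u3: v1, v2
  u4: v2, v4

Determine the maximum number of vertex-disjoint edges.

3

Unit-capacity flow: source→left, listed edges, right→sink; max matching = max flow.
Augmenting path u1→v3 (+1); matched 1.
Augmenting path u3→v1 (+1); matched 2.
Augmenting path u4→v2 (+1); matched 3.
No augmenting path remains; maximum matching = 3.
König certificate: {u3, u4, v3} is a vertex cover of size 3 (every listed pair touches it), so no matching can be larger.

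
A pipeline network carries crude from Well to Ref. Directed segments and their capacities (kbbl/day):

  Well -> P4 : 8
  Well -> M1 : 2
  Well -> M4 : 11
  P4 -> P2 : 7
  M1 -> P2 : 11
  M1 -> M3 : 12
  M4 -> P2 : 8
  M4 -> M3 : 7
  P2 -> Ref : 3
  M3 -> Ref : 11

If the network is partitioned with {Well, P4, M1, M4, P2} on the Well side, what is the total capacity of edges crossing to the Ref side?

Edges leaving {Well, P4, M1, M4, P2}: M1→M3 (12), M4→M3 (7), P2→Ref (3).
Cut capacity = 12 + 7 + 3 = 22.

22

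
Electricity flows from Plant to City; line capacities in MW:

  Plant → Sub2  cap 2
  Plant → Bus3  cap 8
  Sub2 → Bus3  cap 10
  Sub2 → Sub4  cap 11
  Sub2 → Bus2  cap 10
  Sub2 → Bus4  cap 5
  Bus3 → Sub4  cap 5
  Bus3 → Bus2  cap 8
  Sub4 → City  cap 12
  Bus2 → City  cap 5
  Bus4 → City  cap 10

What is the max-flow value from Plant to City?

Augment Plant→Sub2→Sub4→City: bottleneck 2, flow now 2.
Augment Plant→Bus3→Sub4→City: bottleneck 5, flow now 7.
Augment Plant→Bus3→Bus2→City: bottleneck 3, flow now 10.
No augmenting path remains; maximum flow = 10.
In the residual graph, reachable from Plant: {Plant}.
Min-cut edges: Plant→Sub2 (2), Plant→Bus3 (8); capacity 2 + 8 = 10.
This cut is saturated, so no flow can exceed 10.

10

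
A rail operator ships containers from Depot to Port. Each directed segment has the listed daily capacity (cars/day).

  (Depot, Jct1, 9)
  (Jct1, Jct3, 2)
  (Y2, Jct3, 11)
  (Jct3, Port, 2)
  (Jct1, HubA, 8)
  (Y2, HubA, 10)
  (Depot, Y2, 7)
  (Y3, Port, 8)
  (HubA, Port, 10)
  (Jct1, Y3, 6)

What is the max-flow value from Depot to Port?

16

Augment Depot→Jct1→Y3→Port: bottleneck 6, flow now 6.
Augment Depot→Jct1→HubA→Port: bottleneck 3, flow now 9.
Augment Depot→Y2→HubA→Port: bottleneck 7, flow now 16.
No augmenting path remains; maximum flow = 16.
In the residual graph, reachable from Depot: {Depot}.
Min-cut edges: Depot→Jct1 (9), Depot→Y2 (7); capacity 9 + 7 = 16.
This cut is saturated, so no flow can exceed 16.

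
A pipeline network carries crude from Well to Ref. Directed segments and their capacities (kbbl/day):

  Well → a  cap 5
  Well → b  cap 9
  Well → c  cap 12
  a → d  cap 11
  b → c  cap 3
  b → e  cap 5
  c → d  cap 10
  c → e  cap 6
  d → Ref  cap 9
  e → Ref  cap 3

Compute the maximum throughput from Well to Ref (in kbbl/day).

Augment Well→a→d→Ref: bottleneck 5, flow now 5.
Augment Well→b→e→Ref: bottleneck 3, flow now 8.
Augment Well→c→d→Ref: bottleneck 4, flow now 12.
No augmenting path remains; maximum flow = 12.
In the residual graph, reachable from Well: {Well, a, b, c, d, e}.
Min-cut edges: d→Ref (9), e→Ref (3); capacity 9 + 3 = 12.
This cut is saturated, so no flow can exceed 12.

12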